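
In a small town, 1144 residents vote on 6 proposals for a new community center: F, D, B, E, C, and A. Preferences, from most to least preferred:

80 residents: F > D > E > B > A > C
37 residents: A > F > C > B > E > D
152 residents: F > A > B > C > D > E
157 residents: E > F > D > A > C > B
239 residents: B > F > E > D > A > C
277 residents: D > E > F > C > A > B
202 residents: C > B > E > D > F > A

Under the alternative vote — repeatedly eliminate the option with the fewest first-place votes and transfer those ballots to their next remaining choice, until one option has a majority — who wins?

Round 1: F 232, D 277, B 239, E 157, C 202, A 37. Eliminate A.
Round 2: F 269, D 277, B 239, E 157, C 202. Eliminate E.
Round 3: F 426, D 277, B 239, C 202. Eliminate C.
Round 4: F 426, D 277, B 441. Eliminate D.
Round 5: F 703, B 441. F has a majority.

F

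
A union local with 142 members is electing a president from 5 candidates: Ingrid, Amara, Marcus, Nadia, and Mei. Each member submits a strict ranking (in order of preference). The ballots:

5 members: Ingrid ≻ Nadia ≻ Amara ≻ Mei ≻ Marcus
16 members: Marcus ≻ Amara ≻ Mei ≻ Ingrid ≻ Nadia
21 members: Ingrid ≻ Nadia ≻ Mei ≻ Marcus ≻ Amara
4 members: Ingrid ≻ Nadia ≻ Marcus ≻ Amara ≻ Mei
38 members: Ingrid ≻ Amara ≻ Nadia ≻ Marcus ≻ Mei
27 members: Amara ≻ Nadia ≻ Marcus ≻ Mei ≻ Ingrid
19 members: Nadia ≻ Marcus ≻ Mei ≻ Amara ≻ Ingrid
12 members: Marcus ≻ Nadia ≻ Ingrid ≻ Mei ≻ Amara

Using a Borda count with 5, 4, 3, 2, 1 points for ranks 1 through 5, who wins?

Ingrid: 5·5 + 16·2 + 21·5 + 4·5 + 38·5 + 27·1 + 19·1 + 12·3 = 454
Amara: 5·3 + 16·4 + 21·1 + 4·2 + 38·4 + 27·5 + 19·2 + 12·1 = 445
Marcus: 5·1 + 16·5 + 21·2 + 4·3 + 38·2 + 27·3 + 19·4 + 12·5 = 432
Nadia: 5·4 + 16·1 + 21·4 + 4·4 + 38·3 + 27·4 + 19·5 + 12·4 = 501
Mei: 5·2 + 16·3 + 21·3 + 4·1 + 38·1 + 27·2 + 19·3 + 12·2 = 298
Nadia has the highest Borda score (501).

Nadia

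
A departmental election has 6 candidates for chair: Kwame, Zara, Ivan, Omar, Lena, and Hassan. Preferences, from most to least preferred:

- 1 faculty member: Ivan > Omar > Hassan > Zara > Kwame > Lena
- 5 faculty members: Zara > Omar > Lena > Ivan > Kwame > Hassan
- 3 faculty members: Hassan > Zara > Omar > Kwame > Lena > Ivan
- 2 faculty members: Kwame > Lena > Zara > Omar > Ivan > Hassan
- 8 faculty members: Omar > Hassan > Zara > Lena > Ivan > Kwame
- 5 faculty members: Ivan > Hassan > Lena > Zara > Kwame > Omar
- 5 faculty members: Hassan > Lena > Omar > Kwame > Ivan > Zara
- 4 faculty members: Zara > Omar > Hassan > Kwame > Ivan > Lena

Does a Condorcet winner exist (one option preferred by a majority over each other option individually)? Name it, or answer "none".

Checking pairwise contests:
Zara beats Kwame 26–7.
Hassan beats Zara 22–11.
Zara beats Ivan 22–11.
Zara beats Omar 19–14.
Zara beats Lena 21–12.
Omar beats Hassan 20–13.
Every option loses at least one head-to-head, so there is no Condorcet winner.

none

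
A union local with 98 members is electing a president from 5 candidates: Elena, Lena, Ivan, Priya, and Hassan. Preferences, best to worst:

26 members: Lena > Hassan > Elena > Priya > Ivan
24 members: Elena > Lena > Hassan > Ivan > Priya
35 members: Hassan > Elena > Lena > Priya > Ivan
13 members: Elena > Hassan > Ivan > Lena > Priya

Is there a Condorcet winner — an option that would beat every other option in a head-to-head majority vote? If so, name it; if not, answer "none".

Checking pairwise contests:
Hassan beats Elena 61–37.
Elena beats Lena 72–26.
Elena beats Ivan 98–0.
Elena beats Priya 98–0.
Lena beats Hassan 50–48.
Every option loses at least one head-to-head, so there is no Condorcet winner.

none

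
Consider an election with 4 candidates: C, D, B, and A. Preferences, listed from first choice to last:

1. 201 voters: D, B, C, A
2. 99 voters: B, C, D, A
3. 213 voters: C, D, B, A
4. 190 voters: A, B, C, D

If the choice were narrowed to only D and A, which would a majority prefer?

D

Voters preferring D to A: 513; preferring A to D: 190.
D wins the head-to-head.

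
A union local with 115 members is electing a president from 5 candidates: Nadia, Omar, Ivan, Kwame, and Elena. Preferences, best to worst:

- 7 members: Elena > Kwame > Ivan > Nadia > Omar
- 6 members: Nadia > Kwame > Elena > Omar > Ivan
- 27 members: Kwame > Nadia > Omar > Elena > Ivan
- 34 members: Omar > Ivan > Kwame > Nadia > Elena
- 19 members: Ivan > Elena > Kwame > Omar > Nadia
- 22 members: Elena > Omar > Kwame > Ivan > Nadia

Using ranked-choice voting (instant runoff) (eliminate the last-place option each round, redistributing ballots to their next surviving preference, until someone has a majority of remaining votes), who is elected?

Round 1: Nadia 6, Omar 34, Ivan 19, Kwame 27, Elena 29. Eliminate Nadia.
Round 2: Omar 34, Ivan 19, Kwame 33, Elena 29. Eliminate Ivan.
Round 3: Omar 34, Kwame 33, Elena 48. Eliminate Kwame.
Round 4: Omar 61, Elena 54. Omar has a majority.

Omar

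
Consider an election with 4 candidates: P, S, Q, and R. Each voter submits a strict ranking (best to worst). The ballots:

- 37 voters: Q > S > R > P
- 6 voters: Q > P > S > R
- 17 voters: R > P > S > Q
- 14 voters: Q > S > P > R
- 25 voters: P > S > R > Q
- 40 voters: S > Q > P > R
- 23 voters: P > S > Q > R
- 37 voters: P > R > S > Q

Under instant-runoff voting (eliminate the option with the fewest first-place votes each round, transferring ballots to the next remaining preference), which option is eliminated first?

R

Round 1: P 85, S 40, Q 57, R 17. Eliminate R.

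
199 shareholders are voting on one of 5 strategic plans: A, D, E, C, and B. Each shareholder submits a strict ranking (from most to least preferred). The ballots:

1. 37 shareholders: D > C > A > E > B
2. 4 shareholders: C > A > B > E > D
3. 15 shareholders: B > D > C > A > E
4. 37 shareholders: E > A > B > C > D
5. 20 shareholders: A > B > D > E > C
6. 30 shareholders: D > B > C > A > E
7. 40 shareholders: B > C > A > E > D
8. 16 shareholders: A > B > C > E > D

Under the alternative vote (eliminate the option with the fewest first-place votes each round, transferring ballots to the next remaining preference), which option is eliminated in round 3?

Round 1: A 36, D 67, E 37, C 4, B 55. Eliminate C.
Round 2: A 40, D 67, E 37, B 55. Eliminate E.
Round 3: A 77, D 67, B 55. Eliminate B.

B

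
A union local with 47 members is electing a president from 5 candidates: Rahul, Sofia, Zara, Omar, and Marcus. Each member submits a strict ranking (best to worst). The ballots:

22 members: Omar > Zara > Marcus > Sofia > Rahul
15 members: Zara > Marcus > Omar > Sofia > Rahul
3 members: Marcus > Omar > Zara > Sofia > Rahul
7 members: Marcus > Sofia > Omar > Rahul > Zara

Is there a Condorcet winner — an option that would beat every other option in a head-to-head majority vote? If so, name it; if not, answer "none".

none

Checking pairwise contests:
Sofia beats Rahul 47–0.
Zara beats Sofia 40–7.
Omar beats Zara 32–15.
Marcus beats Omar 25–22.
Zara beats Marcus 37–10.
Every option loses at least one head-to-head, so there is no Condorcet winner.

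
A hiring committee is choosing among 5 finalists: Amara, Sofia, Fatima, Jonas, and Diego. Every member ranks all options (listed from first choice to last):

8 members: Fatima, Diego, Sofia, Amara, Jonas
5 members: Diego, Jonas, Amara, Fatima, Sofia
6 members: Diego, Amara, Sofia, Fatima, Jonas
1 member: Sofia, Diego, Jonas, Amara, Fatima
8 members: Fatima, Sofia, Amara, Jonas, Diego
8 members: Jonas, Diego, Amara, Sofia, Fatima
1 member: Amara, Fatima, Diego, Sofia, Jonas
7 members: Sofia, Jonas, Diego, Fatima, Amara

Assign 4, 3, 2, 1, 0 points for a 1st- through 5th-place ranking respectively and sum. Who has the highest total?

Amara: 8·1 + 5·2 + 6·3 + 1·1 + 8·2 + 8·2 + 1·4 + 7·0 = 73
Sofia: 8·2 + 5·0 + 6·2 + 1·4 + 8·3 + 8·1 + 1·1 + 7·4 = 93
Fatima: 8·4 + 5·1 + 6·1 + 1·0 + 8·4 + 8·0 + 1·3 + 7·1 = 85
Jonas: 8·0 + 5·3 + 6·0 + 1·2 + 8·1 + 8·4 + 1·0 + 7·3 = 78
Diego: 8·3 + 5·4 + 6·4 + 1·3 + 8·0 + 8·3 + 1·2 + 7·2 = 111
Diego has the highest Borda score (111).

Diego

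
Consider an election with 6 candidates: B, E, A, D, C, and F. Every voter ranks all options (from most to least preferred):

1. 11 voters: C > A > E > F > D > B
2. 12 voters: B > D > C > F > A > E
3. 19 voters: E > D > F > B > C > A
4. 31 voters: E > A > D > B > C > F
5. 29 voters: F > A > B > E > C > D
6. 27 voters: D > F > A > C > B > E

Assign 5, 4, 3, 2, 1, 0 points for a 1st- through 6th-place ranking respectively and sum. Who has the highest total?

B: 11·0 + 12·5 + 19·2 + 31·2 + 29·3 + 27·1 = 274
E: 11·3 + 12·0 + 19·5 + 31·5 + 29·2 + 27·0 = 341
A: 11·4 + 12·1 + 19·0 + 31·4 + 29·4 + 27·3 = 377
D: 11·1 + 12·4 + 19·4 + 31·3 + 29·0 + 27·5 = 363
C: 11·5 + 12·3 + 19·1 + 31·1 + 29·1 + 27·2 = 224
F: 11·2 + 12·2 + 19·3 + 31·0 + 29·5 + 27·4 = 356
A has the highest Borda score (377).

A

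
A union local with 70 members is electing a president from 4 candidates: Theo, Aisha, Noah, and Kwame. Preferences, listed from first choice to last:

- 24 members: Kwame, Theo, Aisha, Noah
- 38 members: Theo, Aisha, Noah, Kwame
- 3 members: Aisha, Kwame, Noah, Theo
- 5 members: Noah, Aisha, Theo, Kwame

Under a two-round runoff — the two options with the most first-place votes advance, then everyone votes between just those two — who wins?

Theo

Round 1 first-place votes: Theo 38, Aisha 3, Noah 5, Kwame 24.
Theo and Kwame advance.
Runoff: Theo is preferred to Kwame by 43 voters; Kwame by 27.
Theo wins the runoff.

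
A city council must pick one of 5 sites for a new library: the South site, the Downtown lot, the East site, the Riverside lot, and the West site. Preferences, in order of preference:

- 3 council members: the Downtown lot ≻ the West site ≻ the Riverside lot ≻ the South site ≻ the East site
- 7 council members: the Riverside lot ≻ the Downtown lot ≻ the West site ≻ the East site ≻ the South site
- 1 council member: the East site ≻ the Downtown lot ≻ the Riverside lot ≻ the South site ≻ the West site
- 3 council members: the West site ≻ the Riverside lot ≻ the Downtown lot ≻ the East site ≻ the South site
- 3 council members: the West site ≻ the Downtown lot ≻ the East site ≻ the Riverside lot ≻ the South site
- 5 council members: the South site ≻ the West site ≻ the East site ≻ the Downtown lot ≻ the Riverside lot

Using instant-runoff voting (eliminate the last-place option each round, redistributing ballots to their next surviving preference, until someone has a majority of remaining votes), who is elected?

the West site

Round 1: the South site 5, the Downtown lot 3, the East site 1, the Riverside lot 7, the West site 6. Eliminate the East site.
Round 2: the South site 5, the Downtown lot 4, the Riverside lot 7, the West site 6. Eliminate the Downtown lot.
Round 3: the South site 5, the Riverside lot 8, the West site 9. Eliminate the South site.
Round 4: the Riverside lot 8, the West site 14. The West site has a majority.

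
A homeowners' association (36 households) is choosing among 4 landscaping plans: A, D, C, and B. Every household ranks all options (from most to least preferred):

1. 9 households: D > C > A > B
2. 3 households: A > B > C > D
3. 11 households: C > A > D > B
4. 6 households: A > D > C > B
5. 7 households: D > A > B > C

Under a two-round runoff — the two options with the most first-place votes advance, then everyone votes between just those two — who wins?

Round 1 first-place votes: A 9, D 16, C 11, B 0.
D and C advance.
Runoff: D is preferred to C by 22 voters; C by 14.
D wins the runoff.

D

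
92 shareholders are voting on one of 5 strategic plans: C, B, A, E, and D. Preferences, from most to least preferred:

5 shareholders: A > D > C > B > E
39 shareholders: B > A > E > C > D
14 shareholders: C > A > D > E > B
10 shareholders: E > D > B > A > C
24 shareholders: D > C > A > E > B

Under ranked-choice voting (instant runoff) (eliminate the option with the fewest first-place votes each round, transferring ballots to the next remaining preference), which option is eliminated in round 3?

C

Round 1: C 14, B 39, A 5, E 10, D 24. Eliminate A.
Round 2: C 14, B 39, E 10, D 29. Eliminate E.
Round 3: C 14, B 39, D 39. Eliminate C.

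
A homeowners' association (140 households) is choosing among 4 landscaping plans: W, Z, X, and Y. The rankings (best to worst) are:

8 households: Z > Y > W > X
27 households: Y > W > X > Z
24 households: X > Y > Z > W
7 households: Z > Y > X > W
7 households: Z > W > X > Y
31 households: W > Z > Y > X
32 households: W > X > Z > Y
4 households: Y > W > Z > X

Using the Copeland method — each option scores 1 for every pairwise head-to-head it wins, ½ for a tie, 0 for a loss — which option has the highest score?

W: beats Z and X; ties Y → score 2.5.
Z: beats Y; loses to W and X → score 1.
X: beats Z; loses to W and Y → score 1.
Y: beats X; ties W; loses to Z → score 1.5.
W has the best pairwise record.

W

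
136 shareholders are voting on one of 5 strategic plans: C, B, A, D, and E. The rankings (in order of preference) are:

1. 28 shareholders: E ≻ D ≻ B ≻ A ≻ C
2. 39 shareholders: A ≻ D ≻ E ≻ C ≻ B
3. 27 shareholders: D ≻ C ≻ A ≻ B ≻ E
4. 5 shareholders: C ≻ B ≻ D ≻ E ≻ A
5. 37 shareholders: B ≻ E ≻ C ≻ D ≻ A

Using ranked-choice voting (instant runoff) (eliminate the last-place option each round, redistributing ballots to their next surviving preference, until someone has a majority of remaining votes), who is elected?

Round 1: C 5, B 37, A 39, D 27, E 28. Eliminate C.
Round 2: B 42, A 39, D 27, E 28. Eliminate D.
Round 3: B 42, A 66, E 28. Eliminate E.
Round 4: B 70, A 66. B has a majority.

B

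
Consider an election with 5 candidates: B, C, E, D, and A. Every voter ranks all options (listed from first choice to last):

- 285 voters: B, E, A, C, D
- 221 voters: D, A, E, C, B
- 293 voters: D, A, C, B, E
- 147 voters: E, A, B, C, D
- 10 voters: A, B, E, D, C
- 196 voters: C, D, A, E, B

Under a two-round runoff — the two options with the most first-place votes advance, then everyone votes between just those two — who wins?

Round 1 first-place votes: B 285, C 196, E 147, D 514, A 10.
D and B advance.
Runoff: D is preferred to B by 710 voters; B by 442.
D wins the runoff.

D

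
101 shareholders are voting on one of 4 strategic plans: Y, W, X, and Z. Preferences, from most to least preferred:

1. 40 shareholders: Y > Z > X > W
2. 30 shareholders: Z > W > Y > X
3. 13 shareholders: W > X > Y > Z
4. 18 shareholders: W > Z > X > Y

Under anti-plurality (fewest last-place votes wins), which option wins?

Last-place votes: Y 18, W 40, X 30, Z 13.
Z is ranked last by the fewest voters, so Z wins.

Z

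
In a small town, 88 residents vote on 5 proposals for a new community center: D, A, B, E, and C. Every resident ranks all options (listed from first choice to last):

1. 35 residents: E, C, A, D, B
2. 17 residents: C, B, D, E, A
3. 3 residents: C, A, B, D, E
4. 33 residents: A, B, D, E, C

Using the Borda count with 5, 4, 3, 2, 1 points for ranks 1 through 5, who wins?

D: 35·2 + 17·3 + 3·2 + 33·3 = 226
A: 35·3 + 17·1 + 3·4 + 33·5 = 299
B: 35·1 + 17·4 + 3·3 + 33·4 = 244
E: 35·5 + 17·2 + 3·1 + 33·2 = 278
C: 35·4 + 17·5 + 3·5 + 33·1 = 273
A has the highest Borda score (299).

A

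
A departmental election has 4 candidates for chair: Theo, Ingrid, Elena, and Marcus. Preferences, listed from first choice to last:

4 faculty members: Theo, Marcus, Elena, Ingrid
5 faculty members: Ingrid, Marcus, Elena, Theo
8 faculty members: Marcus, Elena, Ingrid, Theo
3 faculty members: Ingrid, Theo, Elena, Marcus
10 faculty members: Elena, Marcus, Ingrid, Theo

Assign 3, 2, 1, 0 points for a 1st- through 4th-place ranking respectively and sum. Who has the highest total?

Theo: 4·3 + 5·0 + 8·0 + 3·2 + 10·0 = 18
Ingrid: 4·0 + 5·3 + 8·1 + 3·3 + 10·1 = 42
Elena: 4·1 + 5·1 + 8·2 + 3·1 + 10·3 = 58
Marcus: 4·2 + 5·2 + 8·3 + 3·0 + 10·2 = 62
Marcus has the highest Borda score (62).

Marcus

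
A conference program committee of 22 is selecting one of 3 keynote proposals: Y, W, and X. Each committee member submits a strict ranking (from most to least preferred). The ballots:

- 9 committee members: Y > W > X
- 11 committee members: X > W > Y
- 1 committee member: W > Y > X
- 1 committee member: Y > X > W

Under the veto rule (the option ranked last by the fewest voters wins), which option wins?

Last-place votes: Y 11, W 1, X 10.
W is ranked last by the fewest voters, so W wins.

W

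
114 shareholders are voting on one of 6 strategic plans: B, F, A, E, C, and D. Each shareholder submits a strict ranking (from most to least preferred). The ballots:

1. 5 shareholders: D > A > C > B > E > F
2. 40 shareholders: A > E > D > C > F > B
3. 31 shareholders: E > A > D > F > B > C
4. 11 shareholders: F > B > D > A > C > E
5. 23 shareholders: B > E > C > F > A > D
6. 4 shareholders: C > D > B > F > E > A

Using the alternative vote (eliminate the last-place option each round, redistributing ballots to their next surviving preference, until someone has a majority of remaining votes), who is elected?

A

Round 1: B 23, F 11, A 40, E 31, C 4, D 5. Eliminate C.
Round 2: B 23, F 11, A 40, E 31, D 9. Eliminate D.
Round 3: B 27, F 11, A 45, E 31. Eliminate F.
Round 4: B 38, A 45, E 31. Eliminate E.
Round 5: B 38, A 76. A has a majority.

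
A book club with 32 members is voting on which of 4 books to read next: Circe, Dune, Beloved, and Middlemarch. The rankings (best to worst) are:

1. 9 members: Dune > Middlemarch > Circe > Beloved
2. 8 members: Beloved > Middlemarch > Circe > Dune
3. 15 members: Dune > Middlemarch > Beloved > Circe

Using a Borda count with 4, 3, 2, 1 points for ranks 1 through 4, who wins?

Dune

Circe: 9·2 + 8·2 + 15·1 = 49
Dune: 9·4 + 8·1 + 15·4 = 104
Beloved: 9·1 + 8·4 + 15·2 = 71
Middlemarch: 9·3 + 8·3 + 15·3 = 96
Dune has the highest Borda score (104).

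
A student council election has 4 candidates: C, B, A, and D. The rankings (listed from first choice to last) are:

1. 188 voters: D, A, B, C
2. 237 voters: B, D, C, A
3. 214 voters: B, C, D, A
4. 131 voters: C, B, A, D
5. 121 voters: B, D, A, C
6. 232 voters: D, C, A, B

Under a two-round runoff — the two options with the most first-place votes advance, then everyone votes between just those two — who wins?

B

Round 1 first-place votes: C 131, B 572, A 0, D 420.
B and D advance.
Runoff: B is preferred to D by 703 voters; D by 420.
B wins the runoff.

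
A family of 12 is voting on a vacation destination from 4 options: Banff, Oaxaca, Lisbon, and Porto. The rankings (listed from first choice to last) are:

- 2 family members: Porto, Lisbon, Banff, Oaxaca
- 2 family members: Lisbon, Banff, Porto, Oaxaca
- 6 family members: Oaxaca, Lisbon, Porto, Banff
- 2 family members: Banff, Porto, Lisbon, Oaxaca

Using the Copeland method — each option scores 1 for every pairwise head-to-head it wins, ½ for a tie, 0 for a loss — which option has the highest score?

Banff: ties Oaxaca; loses to Lisbon and Porto → score 0.5.
Oaxaca: ties Banff, Lisbon, and Porto → score 1.5.
Lisbon: beats Banff and Porto; ties Oaxaca → score 2.5.
Porto: beats Banff; ties Oaxaca; loses to Lisbon → score 1.5.
Lisbon has the best pairwise record.

Lisbon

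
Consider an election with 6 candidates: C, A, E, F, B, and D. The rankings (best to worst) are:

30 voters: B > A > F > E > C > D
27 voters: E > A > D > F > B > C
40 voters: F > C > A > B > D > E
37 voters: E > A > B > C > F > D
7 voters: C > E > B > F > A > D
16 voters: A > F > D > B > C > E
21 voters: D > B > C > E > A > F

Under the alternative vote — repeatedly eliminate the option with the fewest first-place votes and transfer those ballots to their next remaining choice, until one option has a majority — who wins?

E

Round 1: C 7, A 16, E 64, F 40, B 30, D 21. Eliminate C.
Round 2: A 16, E 71, F 40, B 30, D 21. Eliminate A.
Round 3: E 71, F 56, B 30, D 21. Eliminate D.
Round 4: E 71, F 56, B 51. Eliminate B.
Round 5: E 92, F 86. E has a majority.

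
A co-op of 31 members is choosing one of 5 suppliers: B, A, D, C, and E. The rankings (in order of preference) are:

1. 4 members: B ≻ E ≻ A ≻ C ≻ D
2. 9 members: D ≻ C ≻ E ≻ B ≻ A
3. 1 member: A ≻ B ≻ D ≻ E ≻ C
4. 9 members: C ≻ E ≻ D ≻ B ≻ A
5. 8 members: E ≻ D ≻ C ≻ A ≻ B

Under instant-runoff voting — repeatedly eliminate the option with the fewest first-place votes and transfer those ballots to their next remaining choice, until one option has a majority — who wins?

Round 1: B 4, A 1, D 9, C 9, E 8. Eliminate A.
Round 2: B 5, D 9, C 9, E 8. Eliminate B.
Round 3: D 10, C 9, E 12. Eliminate C.
Round 4: D 10, E 21. E has a majority.

E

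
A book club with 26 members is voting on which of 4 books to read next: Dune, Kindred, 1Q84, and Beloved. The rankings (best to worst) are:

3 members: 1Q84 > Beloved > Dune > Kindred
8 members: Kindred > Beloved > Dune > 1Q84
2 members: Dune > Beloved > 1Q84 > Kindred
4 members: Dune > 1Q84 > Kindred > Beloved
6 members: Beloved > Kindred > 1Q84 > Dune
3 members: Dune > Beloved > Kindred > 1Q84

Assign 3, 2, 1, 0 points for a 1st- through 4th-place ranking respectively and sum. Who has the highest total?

Beloved

Dune: 3·1 + 8·1 + 2·3 + 4·3 + 6·0 + 3·3 = 38
Kindred: 3·0 + 8·3 + 2·0 + 4·1 + 6·2 + 3·1 = 43
1Q84: 3·3 + 8·0 + 2·1 + 4·2 + 6·1 + 3·0 = 25
Beloved: 3·2 + 8·2 + 2·2 + 4·0 + 6·3 + 3·2 = 50
Beloved has the highest Borda score (50).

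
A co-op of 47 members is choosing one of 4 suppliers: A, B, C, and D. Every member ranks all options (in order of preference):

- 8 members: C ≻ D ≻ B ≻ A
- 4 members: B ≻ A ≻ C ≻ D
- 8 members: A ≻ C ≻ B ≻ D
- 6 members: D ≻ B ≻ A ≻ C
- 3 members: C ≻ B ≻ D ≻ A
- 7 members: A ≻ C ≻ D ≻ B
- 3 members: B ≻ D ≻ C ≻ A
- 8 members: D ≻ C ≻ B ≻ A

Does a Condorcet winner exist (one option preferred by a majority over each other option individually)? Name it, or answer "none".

none

Checking pairwise contests:
B beats A 32–15.
C beats B 34–13.
A beats C 25–22.
C beats D 30–17.
Every option loses at least one head-to-head, so there is no Condorcet winner.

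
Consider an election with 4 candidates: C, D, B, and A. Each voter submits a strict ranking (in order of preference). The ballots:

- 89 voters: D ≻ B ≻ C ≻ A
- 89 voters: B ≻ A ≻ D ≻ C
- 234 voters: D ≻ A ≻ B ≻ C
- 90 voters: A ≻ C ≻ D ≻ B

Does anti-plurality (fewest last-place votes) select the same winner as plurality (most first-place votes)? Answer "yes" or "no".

yes

Anti-plurality — last-place votes: C 323, D 0, B 90, A 89. Winner: D.
Plurality — first-place votes: C 0, D 323, B 89, A 90. Winner: D.
The two methods agree.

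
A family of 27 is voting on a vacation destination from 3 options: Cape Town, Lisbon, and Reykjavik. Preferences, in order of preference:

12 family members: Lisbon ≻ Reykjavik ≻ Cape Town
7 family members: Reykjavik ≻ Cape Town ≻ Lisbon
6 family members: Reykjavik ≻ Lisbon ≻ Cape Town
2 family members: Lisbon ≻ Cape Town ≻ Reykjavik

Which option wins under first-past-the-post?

First-place votes: Cape Town 0, Lisbon 14, Reykjavik 13.
Lisbon has the most first-place votes.

Lisbon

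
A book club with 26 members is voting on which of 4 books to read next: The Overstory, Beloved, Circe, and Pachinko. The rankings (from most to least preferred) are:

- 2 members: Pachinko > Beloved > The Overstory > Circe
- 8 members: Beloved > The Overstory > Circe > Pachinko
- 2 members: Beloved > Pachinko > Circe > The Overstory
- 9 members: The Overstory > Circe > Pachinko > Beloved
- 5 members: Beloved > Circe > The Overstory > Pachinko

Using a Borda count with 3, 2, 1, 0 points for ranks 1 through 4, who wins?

The Overstory: 2·1 + 8·2 + 2·0 + 9·3 + 5·1 = 50
Beloved: 2·2 + 8·3 + 2·3 + 9·0 + 5·3 = 49
Circe: 2·0 + 8·1 + 2·1 + 9·2 + 5·2 = 38
Pachinko: 2·3 + 8·0 + 2·2 + 9·1 + 5·0 = 19
The Overstory has the highest Borda score (50).

The Overstory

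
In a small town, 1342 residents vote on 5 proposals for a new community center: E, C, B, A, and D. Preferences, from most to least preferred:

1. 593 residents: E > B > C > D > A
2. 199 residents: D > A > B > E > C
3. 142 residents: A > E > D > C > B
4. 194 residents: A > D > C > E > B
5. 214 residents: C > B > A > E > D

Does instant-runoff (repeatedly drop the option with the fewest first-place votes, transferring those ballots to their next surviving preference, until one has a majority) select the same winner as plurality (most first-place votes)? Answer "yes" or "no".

Instant-runoff — R1 E 593, C 214, B 0, A 336, D 199 (B out); R2 E 593, C 214, A 336, D 199 (D out); R3 E 593, C 214, A 535 (C out); R4 E 593, A 749 (A winner). Winner: A.
Plurality — first-place votes: E 593, C 214, B 0, A 336, D 199. Winner: E.
The two methods disagree.

no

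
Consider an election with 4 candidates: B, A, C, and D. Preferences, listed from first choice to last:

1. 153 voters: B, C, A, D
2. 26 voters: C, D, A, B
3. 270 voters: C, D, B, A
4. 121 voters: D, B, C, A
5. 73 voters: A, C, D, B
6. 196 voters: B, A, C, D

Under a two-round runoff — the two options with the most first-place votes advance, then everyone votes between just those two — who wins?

B

Round 1 first-place votes: B 349, A 73, C 296, D 121.
B and C advance.
Runoff: B is preferred to C by 470 voters; C by 369.
B wins the runoff.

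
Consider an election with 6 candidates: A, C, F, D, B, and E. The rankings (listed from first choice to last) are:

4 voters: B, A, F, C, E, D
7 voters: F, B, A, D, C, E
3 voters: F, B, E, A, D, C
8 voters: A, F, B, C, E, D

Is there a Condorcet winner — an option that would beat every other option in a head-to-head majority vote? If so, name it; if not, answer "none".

Checking pairwise contests:
B beats A 14–8.
A beats C 22–0.
A beats F 12–10.
A beats D 22–0.
F beats B 18–4.
A beats E 19–3.
Every option loses at least one head-to-head, so there is no Condorcet winner.

none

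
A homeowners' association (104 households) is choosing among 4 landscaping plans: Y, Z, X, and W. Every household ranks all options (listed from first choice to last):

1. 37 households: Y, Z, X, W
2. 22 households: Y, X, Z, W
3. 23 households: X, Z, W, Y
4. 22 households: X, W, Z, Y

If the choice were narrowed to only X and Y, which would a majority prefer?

Y

Voters preferring X to Y: 45; preferring Y to X: 59.
Y wins the head-to-head.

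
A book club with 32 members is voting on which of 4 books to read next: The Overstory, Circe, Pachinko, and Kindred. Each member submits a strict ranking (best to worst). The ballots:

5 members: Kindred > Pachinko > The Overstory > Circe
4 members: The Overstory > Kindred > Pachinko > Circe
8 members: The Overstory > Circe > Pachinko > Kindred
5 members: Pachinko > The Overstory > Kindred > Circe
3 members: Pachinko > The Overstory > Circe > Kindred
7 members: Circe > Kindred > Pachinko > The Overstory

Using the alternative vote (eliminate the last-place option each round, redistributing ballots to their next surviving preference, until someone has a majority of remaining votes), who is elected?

Pachinko

Round 1: The Overstory 12, Circe 7, Pachinko 8, Kindred 5. Eliminate Kindred.
Round 2: The Overstory 12, Circe 7, Pachinko 13. Eliminate Circe.
Round 3: The Overstory 12, Pachinko 20. Pachinko has a majority.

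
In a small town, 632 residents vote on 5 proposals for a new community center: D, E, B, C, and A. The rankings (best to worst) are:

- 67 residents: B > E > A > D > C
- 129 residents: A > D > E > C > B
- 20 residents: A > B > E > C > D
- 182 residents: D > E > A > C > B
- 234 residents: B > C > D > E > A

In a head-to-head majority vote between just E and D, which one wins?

Voters preferring E to D: 87; preferring D to E: 545.
D wins the head-to-head.

D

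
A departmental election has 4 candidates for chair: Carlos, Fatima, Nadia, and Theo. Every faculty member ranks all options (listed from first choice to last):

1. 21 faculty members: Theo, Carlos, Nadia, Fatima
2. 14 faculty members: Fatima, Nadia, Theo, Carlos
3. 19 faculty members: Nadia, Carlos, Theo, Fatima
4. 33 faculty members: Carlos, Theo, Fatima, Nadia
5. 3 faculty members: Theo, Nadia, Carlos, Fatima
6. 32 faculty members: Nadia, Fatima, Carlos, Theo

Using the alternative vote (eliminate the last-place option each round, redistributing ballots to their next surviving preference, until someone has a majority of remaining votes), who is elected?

Nadia

Round 1: Carlos 33, Fatima 14, Nadia 51, Theo 24. Eliminate Fatima.
Round 2: Carlos 33, Nadia 65, Theo 24. Nadia has a majority.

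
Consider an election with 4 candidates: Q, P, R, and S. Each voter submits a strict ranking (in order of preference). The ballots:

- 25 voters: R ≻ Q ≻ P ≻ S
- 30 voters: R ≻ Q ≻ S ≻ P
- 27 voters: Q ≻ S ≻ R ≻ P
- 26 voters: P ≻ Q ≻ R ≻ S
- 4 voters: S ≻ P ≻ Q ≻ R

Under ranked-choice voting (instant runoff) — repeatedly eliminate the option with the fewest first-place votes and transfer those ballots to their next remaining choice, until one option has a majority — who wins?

R

Round 1: Q 27, P 26, R 55, S 4. Eliminate S.
Round 2: Q 27, P 30, R 55. Eliminate Q.
Round 3: P 30, R 82. R has a majority.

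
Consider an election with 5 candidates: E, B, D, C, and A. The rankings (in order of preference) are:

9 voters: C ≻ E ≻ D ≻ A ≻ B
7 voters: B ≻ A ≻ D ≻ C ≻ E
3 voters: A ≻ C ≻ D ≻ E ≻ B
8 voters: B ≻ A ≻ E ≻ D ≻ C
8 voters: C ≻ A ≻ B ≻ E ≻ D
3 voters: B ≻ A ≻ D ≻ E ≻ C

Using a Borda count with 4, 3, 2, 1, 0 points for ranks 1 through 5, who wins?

A

E: 9·3 + 7·0 + 3·1 + 8·2 + 8·1 + 3·1 = 57
B: 9·0 + 7·4 + 3·0 + 8·4 + 8·2 + 3·4 = 88
D: 9·2 + 7·2 + 3·2 + 8·1 + 8·0 + 3·2 = 52
C: 9·4 + 7·1 + 3·3 + 8·0 + 8·4 + 3·0 = 84
A: 9·1 + 7·3 + 3·4 + 8·3 + 8·3 + 3·3 = 99
A has the highest Borda score (99).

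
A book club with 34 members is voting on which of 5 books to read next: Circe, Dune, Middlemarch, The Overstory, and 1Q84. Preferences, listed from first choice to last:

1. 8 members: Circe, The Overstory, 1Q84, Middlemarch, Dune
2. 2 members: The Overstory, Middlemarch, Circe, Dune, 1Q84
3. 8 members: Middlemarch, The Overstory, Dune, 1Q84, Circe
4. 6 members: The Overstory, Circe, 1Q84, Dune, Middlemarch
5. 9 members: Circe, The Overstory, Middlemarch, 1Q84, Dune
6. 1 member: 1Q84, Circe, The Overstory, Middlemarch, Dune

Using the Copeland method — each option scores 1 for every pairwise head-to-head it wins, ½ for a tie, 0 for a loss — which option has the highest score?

Circe: beats Dune, Middlemarch, The Overstory, and 1Q84 → score 4.
Dune: loses to Circe, Middlemarch, The Overstory, and 1Q84 → score 0.
Middlemarch: beats Dune and 1Q84; loses to Circe and The Overstory → score 2.
The Overstory: beats Dune, Middlemarch, and 1Q84; loses to Circe → score 3.
1Q84: beats Dune; loses to Circe, Middlemarch, and The Overstory → score 1.
Circe has the best pairwise record.

Circe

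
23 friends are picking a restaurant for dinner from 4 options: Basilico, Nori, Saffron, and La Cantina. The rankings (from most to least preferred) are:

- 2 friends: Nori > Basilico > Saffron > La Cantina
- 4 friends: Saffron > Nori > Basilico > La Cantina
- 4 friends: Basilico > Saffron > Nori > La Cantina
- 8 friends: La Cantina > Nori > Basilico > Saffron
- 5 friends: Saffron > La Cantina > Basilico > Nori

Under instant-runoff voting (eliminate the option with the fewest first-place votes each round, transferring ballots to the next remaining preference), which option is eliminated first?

Nori

Round 1: Basilico 4, Nori 2, Saffron 9, La Cantina 8. Eliminate Nori.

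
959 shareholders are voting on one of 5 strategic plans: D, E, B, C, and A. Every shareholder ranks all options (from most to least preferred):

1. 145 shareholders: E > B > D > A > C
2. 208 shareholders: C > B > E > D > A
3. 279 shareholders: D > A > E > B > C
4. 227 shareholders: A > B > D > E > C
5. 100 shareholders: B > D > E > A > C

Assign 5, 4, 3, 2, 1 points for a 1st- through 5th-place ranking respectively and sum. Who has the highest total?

B

D: 145·3 + 208·2 + 279·5 + 227·3 + 100·4 = 3327
E: 145·5 + 208·3 + 279·3 + 227·2 + 100·3 = 2940
B: 145·4 + 208·4 + 279·2 + 227·4 + 100·5 = 3378
C: 145·1 + 208·5 + 279·1 + 227·1 + 100·1 = 1791
A: 145·2 + 208·1 + 279·4 + 227·5 + 100·2 = 2949
B has the highest Borda score (3378).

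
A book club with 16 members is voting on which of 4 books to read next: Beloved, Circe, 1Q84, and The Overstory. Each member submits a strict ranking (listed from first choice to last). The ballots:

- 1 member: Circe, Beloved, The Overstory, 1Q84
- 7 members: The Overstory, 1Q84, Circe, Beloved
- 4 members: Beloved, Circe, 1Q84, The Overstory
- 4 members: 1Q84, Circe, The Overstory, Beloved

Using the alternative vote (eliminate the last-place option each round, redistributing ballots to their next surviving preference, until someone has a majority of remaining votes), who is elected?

The Overstory

Round 1: Beloved 4, Circe 1, 1Q84 4, The Overstory 7. Eliminate Circe.
Round 2: Beloved 5, 1Q84 4, The Overstory 7. Eliminate 1Q84.
Round 3: Beloved 5, The Overstory 11. The Overstory has a majority.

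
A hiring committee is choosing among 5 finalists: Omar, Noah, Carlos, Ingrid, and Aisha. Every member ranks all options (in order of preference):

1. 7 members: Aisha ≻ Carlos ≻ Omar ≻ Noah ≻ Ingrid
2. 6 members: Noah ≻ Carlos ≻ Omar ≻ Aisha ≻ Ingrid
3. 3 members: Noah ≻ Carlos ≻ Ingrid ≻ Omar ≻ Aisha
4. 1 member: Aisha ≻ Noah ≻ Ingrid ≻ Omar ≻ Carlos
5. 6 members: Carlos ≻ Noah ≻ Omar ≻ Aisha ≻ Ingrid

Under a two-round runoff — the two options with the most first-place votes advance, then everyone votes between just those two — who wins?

Noah

Round 1 first-place votes: Omar 0, Noah 9, Carlos 6, Ingrid 0, Aisha 8.
Noah and Aisha advance.
Runoff: Noah is preferred to Aisha by 15 voters; Aisha by 8.
Noah wins the runoff.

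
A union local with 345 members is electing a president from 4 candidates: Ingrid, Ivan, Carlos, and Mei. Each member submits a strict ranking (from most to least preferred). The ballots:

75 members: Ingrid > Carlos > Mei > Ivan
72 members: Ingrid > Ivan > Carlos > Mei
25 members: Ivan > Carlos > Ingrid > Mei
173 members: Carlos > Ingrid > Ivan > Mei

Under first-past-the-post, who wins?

Carlos

First-place votes: Ingrid 147, Ivan 25, Carlos 173, Mei 0.
Carlos has the most first-place votes.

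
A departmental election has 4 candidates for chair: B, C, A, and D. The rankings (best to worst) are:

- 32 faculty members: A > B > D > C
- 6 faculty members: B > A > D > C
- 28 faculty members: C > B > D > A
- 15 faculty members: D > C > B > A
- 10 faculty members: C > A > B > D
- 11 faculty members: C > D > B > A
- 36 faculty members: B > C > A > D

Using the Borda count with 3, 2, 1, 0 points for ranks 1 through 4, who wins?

B

B: 32·2 + 6·3 + 28·2 + 15·1 + 10·1 + 11·1 + 36·3 = 282
C: 32·0 + 6·0 + 28·3 + 15·2 + 10·3 + 11·3 + 36·2 = 249
A: 32·3 + 6·2 + 28·0 + 15·0 + 10·2 + 11·0 + 36·1 = 164
D: 32·1 + 6·1 + 28·1 + 15·3 + 10·0 + 11·2 + 36·0 = 133
B has the highest Borda score (282).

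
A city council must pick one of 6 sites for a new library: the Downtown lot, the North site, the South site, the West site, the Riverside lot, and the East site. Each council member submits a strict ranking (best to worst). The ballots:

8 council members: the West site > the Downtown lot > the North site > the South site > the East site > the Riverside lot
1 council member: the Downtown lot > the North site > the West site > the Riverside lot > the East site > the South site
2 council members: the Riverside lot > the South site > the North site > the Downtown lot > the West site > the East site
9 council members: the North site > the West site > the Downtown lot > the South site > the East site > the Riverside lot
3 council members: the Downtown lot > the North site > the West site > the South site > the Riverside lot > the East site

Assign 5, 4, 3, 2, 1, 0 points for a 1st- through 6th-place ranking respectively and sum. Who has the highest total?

the North site

the Downtown lot: 8·4 + 1·5 + 2·2 + 9·3 + 3·5 = 83
the North site: 8·3 + 1·4 + 2·3 + 9·5 + 3·4 = 91
the South site: 8·2 + 1·0 + 2·4 + 9·2 + 3·2 = 48
the West site: 8·5 + 1·3 + 2·1 + 9·4 + 3·3 = 90
the Riverside lot: 8·0 + 1·2 + 2·5 + 9·0 + 3·1 = 15
the East site: 8·1 + 1·1 + 2·0 + 9·1 + 3·0 = 18
the North site has the highest Borda score (91).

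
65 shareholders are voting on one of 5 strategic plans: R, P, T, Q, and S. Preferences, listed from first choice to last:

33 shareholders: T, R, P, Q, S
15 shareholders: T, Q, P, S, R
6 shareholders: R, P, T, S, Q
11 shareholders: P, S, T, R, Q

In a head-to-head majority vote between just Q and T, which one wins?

T

Voters preferring Q to T: 0; preferring T to Q: 65.
T wins the head-to-head.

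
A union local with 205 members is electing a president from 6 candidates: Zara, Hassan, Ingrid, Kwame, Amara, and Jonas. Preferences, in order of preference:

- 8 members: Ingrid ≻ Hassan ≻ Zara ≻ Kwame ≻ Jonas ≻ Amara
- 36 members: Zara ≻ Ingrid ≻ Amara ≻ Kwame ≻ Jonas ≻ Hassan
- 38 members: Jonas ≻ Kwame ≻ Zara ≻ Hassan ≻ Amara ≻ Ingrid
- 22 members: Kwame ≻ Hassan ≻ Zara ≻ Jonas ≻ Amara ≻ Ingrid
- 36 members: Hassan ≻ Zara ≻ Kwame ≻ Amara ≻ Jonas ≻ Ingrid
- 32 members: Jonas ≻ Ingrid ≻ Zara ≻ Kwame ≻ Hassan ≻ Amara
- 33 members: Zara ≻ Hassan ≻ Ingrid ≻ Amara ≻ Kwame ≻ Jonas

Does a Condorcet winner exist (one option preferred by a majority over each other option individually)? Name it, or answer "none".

Zara

Zara vs Hassan: 139–66 for Zara.
Zara vs Ingrid: 165–40 for Zara.
Zara vs Kwame: 145–60 for Zara.
Zara vs Amara: 205–0 for Zara.
Zara vs Jonas: 135–70 for Zara.
Zara beats every other option head-to-head.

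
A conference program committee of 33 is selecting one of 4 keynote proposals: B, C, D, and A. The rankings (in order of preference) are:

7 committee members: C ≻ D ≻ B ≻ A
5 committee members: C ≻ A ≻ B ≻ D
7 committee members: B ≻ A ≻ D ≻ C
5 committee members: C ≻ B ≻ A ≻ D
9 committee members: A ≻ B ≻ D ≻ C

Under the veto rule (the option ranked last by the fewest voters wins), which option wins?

Last-place votes: B 0, C 16, D 10, A 7.
B is ranked last by the fewest voters, so B wins.

B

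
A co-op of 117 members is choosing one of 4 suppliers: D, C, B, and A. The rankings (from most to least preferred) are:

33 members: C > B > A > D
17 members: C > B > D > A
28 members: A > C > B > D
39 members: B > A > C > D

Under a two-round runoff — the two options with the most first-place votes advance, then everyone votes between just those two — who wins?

Round 1 first-place votes: D 0, C 50, B 39, A 28.
C and B advance.
Runoff: C is preferred to B by 78 voters; B by 39.
C wins the runoff.

C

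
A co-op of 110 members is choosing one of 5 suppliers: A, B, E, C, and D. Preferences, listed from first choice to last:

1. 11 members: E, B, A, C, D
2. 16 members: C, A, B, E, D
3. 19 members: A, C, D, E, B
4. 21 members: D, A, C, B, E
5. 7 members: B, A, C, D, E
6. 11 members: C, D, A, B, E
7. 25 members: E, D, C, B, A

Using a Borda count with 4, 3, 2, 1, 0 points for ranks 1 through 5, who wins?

A: 11·2 + 16·3 + 19·4 + 21·3 + 7·3 + 11·2 + 25·0 = 252
B: 11·3 + 16·2 + 19·0 + 21·1 + 7·4 + 11·1 + 25·1 = 150
E: 11·4 + 16·1 + 19·1 + 21·0 + 7·0 + 11·0 + 25·4 = 179
C: 11·1 + 16·4 + 19·3 + 21·2 + 7·2 + 11·4 + 25·2 = 282
D: 11·0 + 16·0 + 19·2 + 21·4 + 7·1 + 11·3 + 25·3 = 237
C has the highest Borda score (282).

C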